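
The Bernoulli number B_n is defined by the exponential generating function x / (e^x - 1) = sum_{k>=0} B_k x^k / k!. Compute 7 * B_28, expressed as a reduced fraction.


Bernoulli numbers can also be computed recursively via B_0 = 1 and sum_{j=0}^{m} C(m+1, j) B_j = 0 for m >= 1. Odd-index Bernoulli numbers vanish for k >= 3.
Computing B_28 = -23749461029/870, so 7 * B_28 = 7 * -23749461029/870 = -166246227203/870.

-166246227203/870


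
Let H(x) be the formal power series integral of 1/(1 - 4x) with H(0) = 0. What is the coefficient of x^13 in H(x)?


1/(1 - 4x) = sum_{k>=0} 4^k x^k. Integrating termwise with H(0) = 0:
H(x) = sum_{k>=0} 4^k x^(k+1) / (k+1) = sum_{m>=1} 4^(m-1) x^m / m.
For m = 13: 4^12/13 = 16777216/13 = 16777216/13.

16777216/13


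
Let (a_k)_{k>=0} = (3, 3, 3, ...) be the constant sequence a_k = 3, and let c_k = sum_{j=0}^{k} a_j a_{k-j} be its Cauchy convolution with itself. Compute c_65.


Since a_j = 3 for all j >= 0, the convolution sum becomes
c_k = sum_{j=0}^{k} 3 * 3 = 9 * (k + 1).
Equivalently, the generating function of (a_k) is 3/(1 - x) and its square is 9/(1 - x)^2 = sum_{k>=0} 9(k + 1) x^k.
For k = 65: 9 * 66 = 594.

594


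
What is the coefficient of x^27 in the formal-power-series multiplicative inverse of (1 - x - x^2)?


Let the inverse be f(x) = sum_{k>=0} a_k x^k. From f(x) * (1 - x - x^2) = 1 and matching coefficients:
 x^0: a_0 = 1.
 x^1: a_1 - a_0 = 0, so a_1 = 1.
 x^k (k >= 2): a_k - a_{k-1} - a_{k-2} = 0, i.e. a_k = a_{k-1} + a_{k-2}.
This is the Fibonacci-type recurrence shifted so that a_0 = a_1 = 1.
Iterating: a_0=1, a_1=1, a_2=2, a_3=3, a_4=5, a_5=8, a_6=13, a_7=21, a_8=34, a_9=55, ...
a_27 = 317811.

317811


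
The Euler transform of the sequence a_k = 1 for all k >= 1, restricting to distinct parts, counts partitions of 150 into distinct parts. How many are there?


Partitions of 150 into distinct parts can be computed via generating function.
Product (1+x)(1+x^2)(1+x^3)...
The coefficient of x^150 = 19406016

19406016


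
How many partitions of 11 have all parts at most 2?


Using the generating function (1-x)^(-1)(1-x^2)^(-1),
the coefficient of x^11 counts these restricted partitions.
Result = 6

6


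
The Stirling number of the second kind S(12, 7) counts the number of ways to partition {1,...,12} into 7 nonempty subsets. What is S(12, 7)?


Using the explicit formula S(n,k) = (1/k!) sum_{j=0}^{k} (-1)^(k-j) C(k,j) j^n:
S(12, 7) = 627396
Equivalently, S(n,k) is n! times the coefficient of x^n in the EGF (e^x - 1)^k / k!.

627396


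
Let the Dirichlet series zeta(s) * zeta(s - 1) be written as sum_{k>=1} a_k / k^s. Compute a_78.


Convolution gives a_k = sum_{d | k} d * 1 = sum_{d | k} d = sigma(k), the sum of positive divisors of k.
For k = 78, the divisors are 1, 2, 3, 6, 13, 26, 39, 78, so
sigma(78) = 1 + 2 + 3 + 6 + 13 + 26 + 39 + 78 = 168.

168


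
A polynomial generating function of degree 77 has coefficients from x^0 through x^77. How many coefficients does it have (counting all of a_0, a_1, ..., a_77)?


A polynomial of degree 77 takes the form a_0 + a_1 x + ... + a_77 x^77.
The number of coefficients is 77 + 1 = 78.

78


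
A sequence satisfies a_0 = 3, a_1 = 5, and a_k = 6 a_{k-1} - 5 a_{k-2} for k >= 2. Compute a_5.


The characteristic equation is t^2 - 6 t + 5 = 0, with roots r_1 = 5 and r_2 = 1 (so c_1 = r_1 + r_2, c_2 = -r_1 r_2 as required).
One can use the closed form a_n = A r_1^n + B r_2^n, but direct iteration is more reliable:
a_0 = 3, a_1 = 5, a_2 = 15, a_3 = 65, a_4 = 315, a_5 = 1565.
So a_5 = 1565.

1565


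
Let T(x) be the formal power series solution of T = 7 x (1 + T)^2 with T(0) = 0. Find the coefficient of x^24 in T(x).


Apply the Lagrange inversion formula: if T = 7 x * phi(T) with phi(t) = (1 + t)^2, then [x^n] T = 7^n * (1/n) [t^(n-1)] phi(t)^n = 7^n * (1/n) [t^(n-1)] (1 + t)^(2n) = 7^n * (1/n) C(2n, n-1).
Using the identity C(2n, n-1) = C(2n, n) * n / (n+1), the unscaled factor equals C(2n, n) / (n+1) = C_n, the n-th Catalan number.
For n = 24: C_24 = C(48, 24) / 25 = 32247603683100/25 = 1289904147324.
With the 7^24 = 191581231380566414401 factor, the coefficient is 191581231380566414401 * 1289904147324 = 247121424907231472112073939212924.

247121424907231472112073939212924


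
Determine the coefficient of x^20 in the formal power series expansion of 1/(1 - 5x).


The geometric series identity gives 1/(1 - c x) = sum_{k>=0} c^k x^k, so the coefficient of x^k is c^k.
Here c = 5 and k = 20.
Computing: 5^20 = 95367431640625

95367431640625


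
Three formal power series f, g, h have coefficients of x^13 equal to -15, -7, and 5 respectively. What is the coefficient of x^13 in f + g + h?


Series addition is componentwise:
-15 + -7 + 5
= -17

-17


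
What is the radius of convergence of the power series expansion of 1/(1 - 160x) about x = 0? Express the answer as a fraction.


Expanding 1/(1 - 160x) = sum_{k>=0} 160^k x^k, the series converges when |160x| < 1, i.e., |x| < 1/160.
So the radius of convergence is 1/160 = 1/160.

1/160


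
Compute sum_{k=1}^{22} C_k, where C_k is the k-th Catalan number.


C_1 through C_22: 1, 2, 5, 14, 42, 132, 429, 1430, 4862, 16796, 58786, 208012, 742900, 2674440, 9694845, 35357670, 129644790, 477638700, 1767263190, 6564120420, 24466267020, 91482563640
Sum = 1 + 2 + 5 + 14 + 42 + 132 + 429 + 1430 + 4862 + 16796 + 58786 + 208012 + 742900 + 2674440 + 9694845 + 35357670 + 129644790 + 477638700 + 1767263190 + 6564120420 + 24466267020 + 91482563640
= 124936258126

124936258126


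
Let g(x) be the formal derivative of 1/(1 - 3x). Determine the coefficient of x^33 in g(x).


Differentiate termwise: d/dx sum_{k>=0} 3^k x^k = sum_{k>=1} k 3^k x^(k-1) = sum_{j>=0} (j+1) 3^(j+1) x^j.
Equivalently, d/dx [1/(1 - 3x)] = 3/(1 - 3x)^2.
For j = 33: 34 * 3^34 = 34 * 16677181699666569 = 567024177788663346.

567024177788663346


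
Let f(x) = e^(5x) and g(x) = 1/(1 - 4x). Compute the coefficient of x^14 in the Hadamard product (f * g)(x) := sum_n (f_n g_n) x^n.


Expanding: f_k = 5^k/k! (from e^(5x)) and g_k = 4^k (from 1/(1 - 4x)). So the Hadamard coefficient (f * g)_k = 5^k 4^k / k! = (20)^k / k!.
For k = 14: 20^14/14! = 1638400000000000000/87178291200 = 32000000000000/1702701.

32000000000000/1702701


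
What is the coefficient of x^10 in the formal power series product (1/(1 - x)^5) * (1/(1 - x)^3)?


Combine the factors: (1/(1 - x)^5) * (1/(1 - x)^3) = 1/(1 - x)^8.
Then use 1/(1 - x)^r = sum_{k>=0} C(k + r - 1, r - 1) x^k with r = 8 and k = 10:
C(17, 7) = 19448.

19448


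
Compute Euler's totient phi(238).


phi(n) counts integers in [1, n] coprime to n. Using the multiplicative formula phi(n) = n * prod_{p | n} (1 - 1/p):
238 = 2 * 7 * 17, so
phi(238) = 238 * (1 - 1/2) * (1 - 1/7) * (1 - 1/17) = 96.

96


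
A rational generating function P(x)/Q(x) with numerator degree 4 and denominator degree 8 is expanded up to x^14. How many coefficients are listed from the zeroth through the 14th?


Expanding up to x^14 gives the coefficients for x^0, x^1, ..., x^14.
That is 14 + 1 = 15 coefficients in total.

15


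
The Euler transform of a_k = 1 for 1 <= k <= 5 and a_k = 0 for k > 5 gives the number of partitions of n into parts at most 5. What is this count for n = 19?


Partitions of 19 into parts at most 5:
Using generating function (1-x)^(-1)(1-x^2)^(-1)...(1-x^5)^(-1),
the coefficient of x^19 = 164

164


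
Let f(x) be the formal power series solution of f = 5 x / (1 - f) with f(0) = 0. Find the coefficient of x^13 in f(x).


Apply Lagrange inversion: f = 5 x * phi(f) with phi(t) = 1/(1 - t), so
[x^n] f = 5^n * (1/n) [t^(n-1)] phi(t)^n = 5^n * (1/n) [t^(n-1)] (1 - t)^(-n) = 5^n * (1/n) C(2n - 2, n - 1) = 5^n * C_{n-1}.
For n = 13: C_12 = C(24, 12) / 13 = 2704156/13 = 208012.
With the 5^13 = 1220703125 factor, the coefficient is 1220703125 * 208012 = 253920898437500.

253920898437500


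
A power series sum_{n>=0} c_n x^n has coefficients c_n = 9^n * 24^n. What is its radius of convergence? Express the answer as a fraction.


By the root test (Cauchy-Hadamard), the radius is R = 1 / limsup_n |c_n|^(1/n).
Here |c_n|^(1/n) = (9^n * 24^n)^(1/n) = 9 * 24 = 216 for all n.
So R = 1/216 = 1/216.

1/216


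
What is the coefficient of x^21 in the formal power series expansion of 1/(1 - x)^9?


The negative binomial / multiset identity is
1/(1 - x)^r = sum_{k>=0} C(k + r - 1, r - 1) x^k.
Here r = 9 and k = 21, so the coefficient is
C(21 + 8, 8) = C(29, 8)
= 4292145

4292145


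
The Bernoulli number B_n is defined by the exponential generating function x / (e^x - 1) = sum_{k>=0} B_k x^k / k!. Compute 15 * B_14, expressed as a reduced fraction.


Bernoulli numbers can also be computed recursively via B_0 = 1 and sum_{j=0}^{m} C(m+1, j) B_j = 0 for m >= 1. Odd-index Bernoulli numbers vanish for k >= 3.
Computing B_14 = 7/6, so 15 * B_14 = 15 * 7/6 = 35/2.

35/2


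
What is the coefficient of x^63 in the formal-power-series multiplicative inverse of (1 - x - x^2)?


Let the inverse be f(x) = sum_{k>=0} a_k x^k. From f(x) * (1 - x - x^2) = 1 and matching coefficients:
 x^0: a_0 = 1.
 x^1: a_1 - a_0 = 0, so a_1 = 1.
 x^k (k >= 2): a_k - a_{k-1} - a_{k-2} = 0, i.e. a_k = a_{k-1} + a_{k-2}.
This is the Fibonacci-type recurrence shifted so that a_0 = a_1 = 1.
Iterating: a_0=1, a_1=1, a_2=2, a_3=3, a_4=5, a_5=8, a_6=13, a_7=21, a_8=34, a_9=55, ...
a_63 = 10610209857723.

10610209857723


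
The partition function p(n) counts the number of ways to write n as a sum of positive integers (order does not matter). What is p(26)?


Using the generating function prod_{k>=1} 1/(1-x^k), we compute p(26).
By dynamic programming over parts 1 through 26:
p(26) = 2436

2436


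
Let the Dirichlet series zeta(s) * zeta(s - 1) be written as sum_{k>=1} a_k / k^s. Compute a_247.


Convolution gives a_k = sum_{d | k} d * 1 = sum_{d | k} d = sigma(k), the sum of positive divisors of k.
For k = 247, the divisors are 1, 13, 19, 247, so
sigma(247) = 1 + 13 + 19 + 247 = 280.

280


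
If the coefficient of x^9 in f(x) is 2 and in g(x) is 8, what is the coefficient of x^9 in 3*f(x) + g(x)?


Scalar multiplication scales coefficients: 3 * 2 = 6.
Then add the g coefficient: 6 + 8
= 14

14


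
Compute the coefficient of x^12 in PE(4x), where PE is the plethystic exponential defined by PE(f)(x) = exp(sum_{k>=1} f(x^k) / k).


With f(x) = 4x, the exponent is sum_{k>=1} 4 x^k / k = 4 * (-ln(1 - x)). Exponentiating:
PE(4x) = exp(-4 ln(1 - x)) = 1/(1 - x)^4.
By the negative binomial expansion, [x^n] 1/(1 - x)^4 = C(n + 3, 3).
For n = 12: C(15, 3) = 455.

455


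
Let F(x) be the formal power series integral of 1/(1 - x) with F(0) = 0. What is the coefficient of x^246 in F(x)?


1/(1 - x) = sum_{k>=0} x^k. Integrating termwise and using F(0) = 0 gives
F(x) = sum_{k>=0} x^(k+1) / (k+1) = sum_{m>=1} x^m / m = -ln(1 - x).
So the coefficient of x^246 is 1/246 = 1/246.

1/246


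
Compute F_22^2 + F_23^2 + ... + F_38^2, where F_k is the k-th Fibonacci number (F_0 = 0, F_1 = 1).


There is a standard identity sum_{k=0}^{N} F_k^2 = F_N * F_{N+1} (proved inductively from the telescoping relation F_k^2 = F_k F_{k+1} - F_{k-1} F_k). Then
sum_{k=22}^{38} F_k^2 = F_38 F_39 - F_21 F_22.
Computing: F_38 = 39088169, F_39 = 63245986, F_21 = 10946, F_22 = 17711.
Sum = 39088169 * 63245986 - 10946 * 17711 = 2472169595475028.

2472169595475028


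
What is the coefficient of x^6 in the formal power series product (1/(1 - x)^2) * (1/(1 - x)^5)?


Combine the factors: (1/(1 - x)^2) * (1/(1 - x)^5) = 1/(1 - x)^7.
Then use 1/(1 - x)^r = sum_{k>=0} C(k + r - 1, r - 1) x^k with r = 7 and k = 6:
C(12, 6) = 924.

924


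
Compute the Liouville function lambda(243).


The Liouville function is lambda(k) = (-1)^Omega(k), where Omega(k) counts the prime factors of k with multiplicity.
Factoring: 243 = 3 * 3 * 3 * 3 * 3, so Omega(243) = 5.
lambda(243) = (-1)^5 = -1.

-1


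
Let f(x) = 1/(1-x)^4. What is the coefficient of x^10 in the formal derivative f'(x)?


Differentiate: d/dx [ 1/(1-x)^r ] = r / (1-x)^(r+1).
Here r = 4, so f'(x) = 4 / (1-x)^5.
The expansion of 1/(1-x)^(r+1) has coefficient of x^n equal to C(n+r, r).
So the coefficient of x^10 in f'(x) is
4 * C(14, 4) = 4 * 1001 = 4004

4004


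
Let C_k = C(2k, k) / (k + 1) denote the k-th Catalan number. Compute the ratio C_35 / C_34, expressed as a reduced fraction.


Using C_k = (2k)! / (k! (k+1)!), the ratio C_{k+1}/C_k simplifies to
C_{k+1}/C_k = [(2k+2)! / ((k+1)! (k+2)!)] * [k! (k+1)! / (2k)!]
 = (2k+2)(2k+1) / ((k+1)(k+2)) = 2(2k+1) / (k+2).
For k = 34: 2(2*34 + 1) / (34 + 2) = 138/36 = 23/6.

23/6


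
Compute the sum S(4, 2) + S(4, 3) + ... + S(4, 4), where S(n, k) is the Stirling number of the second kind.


By definition, S(n, k) counts partitions of an n-set into exactly k nonempty blocks.
Computing row n = 4 for k = 2..4:
S(4, k): 7, 6, 1
Sum = 14.

14


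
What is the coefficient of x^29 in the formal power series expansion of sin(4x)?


The Maclaurin series is sin(t) = sum_{k>=0} (-1)^k t^(2k+1) / (2k+1)!, so substituting t = 4x, only odd powers of x are nonzero, with coefficient of x^(2k+1) equal to (-1)^k 4^(2k+1) / (2k+1)!.
Write 29 = 2*14 + 1, giving the coefficient (-1)^14 * 4^29 / 29! = 288230376151711744/8841761993739701954543616000000 = 8589934592/263505041412702261046875.

8589934592/263505041412702261046875


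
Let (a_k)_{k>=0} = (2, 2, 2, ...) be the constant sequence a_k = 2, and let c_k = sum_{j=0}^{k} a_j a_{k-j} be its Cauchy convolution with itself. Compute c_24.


Since a_j = 2 for all j >= 0, the convolution sum becomes
c_k = sum_{j=0}^{k} 2 * 2 = 4 * (k + 1).
Equivalently, the generating function of (a_k) is 2/(1 - x) and its square is 4/(1 - x)^2 = sum_{k>=0} 4(k + 1) x^k.
For k = 24: 4 * 25 = 100.

100


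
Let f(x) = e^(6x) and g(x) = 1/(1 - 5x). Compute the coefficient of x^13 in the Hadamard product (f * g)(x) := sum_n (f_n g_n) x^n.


Expanding: f_k = 6^k/k! (from e^(6x)) and g_k = 5^k (from 1/(1 - 5x)). So the Hadamard coefficient (f * g)_k = 6^k 5^k / k! = (30)^k / k!.
For k = 13: 30^13/13! = 15943230000000000000/6227020800 = 2562890625000/1001.

2562890625000/1001


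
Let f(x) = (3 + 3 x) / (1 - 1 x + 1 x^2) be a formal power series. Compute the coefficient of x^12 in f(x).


Write f(x) = sum_{k>=0} a_k x^k. Multiplying both sides by 1 - 1 x + 1 x^2 gives
(1 - 1 x + 1 x^2) sum_{k>=0} a_k x^k = 3 + 3 x.
Matching coefficients:
 x^0: a_0 = 3
 x^1: a_1 - 1 a_0 = 3  =>  a_1 = 1*3 + 3 = 6
 x^k (k >= 2): a_k = 1 a_{k-1} - 1 a_{k-2}.
Iterating: a_2 = 3, a_3 = -3, a_4 = -6, a_5 = -3, a_6 = 3, a_7 = 6, a_8 = 3, a_9 = -3, a_10 = -6, a_11 = -3, a_12 = 3.
So the coefficient of x^12 is 3.

3


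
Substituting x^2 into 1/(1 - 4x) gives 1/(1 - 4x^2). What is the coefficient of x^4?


The coefficient of x^(2m) in 1/(1 - 4x^2) is 4^m.
With n = 4 = 2*2, the coefficient is 4^2 = 16.

16


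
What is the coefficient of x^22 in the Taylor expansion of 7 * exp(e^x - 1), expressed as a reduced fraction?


exp(e^x - 1) = sum_{k>=0} Bell_k x^k / k!, where Bell_k is the k-th Bell number.
So the coefficient of x^22 is 7 * Bell_22 / 22!.
Computing: Bell_22 = 4506715738447323 and 22! = 1124000727777607680000, giving
7 * 4506715738447323/1124000727777607680000 = 88366975263673/3148461422346240000.

88366975263673/3148461422346240000


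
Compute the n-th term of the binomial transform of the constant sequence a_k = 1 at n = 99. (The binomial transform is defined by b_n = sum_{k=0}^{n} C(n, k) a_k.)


With a_k = 1 for all k, b_n = sum_{k=0}^{n} C(n, k) = 2^n by the binomial theorem.
For n = 99: 2^99 = 633825300114114700748351602688.

633825300114114700748351602688


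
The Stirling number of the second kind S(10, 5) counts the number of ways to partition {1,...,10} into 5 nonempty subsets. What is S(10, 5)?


Using the explicit formula S(n,k) = (1/k!) sum_{j=0}^{k} (-1)^(k-j) C(k,j) j^n:
S(10, 5) = 42525
Equivalently, S(n,k) is n! times the coefficient of x^n in the EGF (e^x - 1)^k / k!.

42525


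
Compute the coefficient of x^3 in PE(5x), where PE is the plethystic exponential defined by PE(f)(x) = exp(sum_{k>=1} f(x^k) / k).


With f(x) = 5x, the exponent is sum_{k>=1} 5 x^k / k = 5 * (-ln(1 - x)). Exponentiating:
PE(5x) = exp(-5 ln(1 - x)) = 1/(1 - x)^5.
By the negative binomial expansion, [x^n] 1/(1 - x)^5 = C(n + 4, 4).
For n = 3: C(7, 4) = 35.

35


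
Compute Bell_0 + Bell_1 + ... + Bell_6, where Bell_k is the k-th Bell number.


Recall Bell_k counts set partitions of a k-set (with Bell_0 = 1 by convention).
Bell_0 through Bell_6: 1, 1, 2, 5, 15, 52, 203
Sum = 1 + 1 + 2 + 5 + 15 + 52 + 203 = 279.

279


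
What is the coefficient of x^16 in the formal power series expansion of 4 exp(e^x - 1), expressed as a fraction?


exp(e^x - 1) is the exponential generating function for the Bell numbers Bell_k: exp(e^x - 1) = sum_{k>=0} Bell_k x^k / k!.
So the coefficient of x^16 in 4 exp(e^x - 1) is 4 Bell_16 / 16!.
Computing: Bell_16 = 10480142147 and 16! = 20922789888000, giving
4 * 10480142147/20922789888000 = 10480142147/5230697472000.

10480142147/5230697472000


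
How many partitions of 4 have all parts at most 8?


Using the generating function (1-x)^(-1)(1-x^2)^(-1)...(1-x^8)^(-1),
the coefficient of x^4 counts these restricted partitions.
Result = 5

5


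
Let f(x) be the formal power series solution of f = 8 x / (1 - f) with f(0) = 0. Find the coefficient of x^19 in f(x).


Apply Lagrange inversion: f = 8 x * phi(f) with phi(t) = 1/(1 - t), so
[x^n] f = 8^n * (1/n) [t^(n-1)] phi(t)^n = 8^n * (1/n) [t^(n-1)] (1 - t)^(-n) = 8^n * (1/n) C(2n - 2, n - 1) = 8^n * C_{n-1}.
For n = 19: C_18 = C(36, 18) / 19 = 9075135300/19 = 477638700.
With the 8^19 = 144115188075855872 factor, the coefficient is 144115188075855872 * 477638700 = 68834991082807300089446400.

68834991082807300089446400


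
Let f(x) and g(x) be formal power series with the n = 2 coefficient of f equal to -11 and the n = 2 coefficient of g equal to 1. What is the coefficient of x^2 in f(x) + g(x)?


Addition of formal power series is termwise.
The coefficient of x^2 in f + g = -11 + 1
= -10

-10


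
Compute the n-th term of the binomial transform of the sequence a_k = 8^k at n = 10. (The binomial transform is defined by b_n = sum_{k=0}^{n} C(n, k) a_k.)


With a_k = 8^k, b_n = sum_{k=0}^{n} C(n, k) 8^k = (1 + 8)^n by the binomial theorem.
For n = 10: (1 + 8)^10 = 9^10 = 3486784401.

3486784401


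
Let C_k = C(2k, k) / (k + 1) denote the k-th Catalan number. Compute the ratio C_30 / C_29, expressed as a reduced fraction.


Using C_k = (2k)! / (k! (k+1)!), the ratio C_{k+1}/C_k simplifies to
C_{k+1}/C_k = [(2k+2)! / ((k+1)! (k+2)!)] * [k! (k+1)! / (2k)!]
 = (2k+2)(2k+1) / ((k+1)(k+2)) = 2(2k+1) / (k+2).
For k = 29: 2(2*29 + 1) / (29 + 2) = 118/31 = 118/31.

118/31


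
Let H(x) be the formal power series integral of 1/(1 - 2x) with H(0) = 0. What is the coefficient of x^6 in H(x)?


1/(1 - 2x) = sum_{k>=0} 2^k x^k. Integrating termwise with H(0) = 0:
H(x) = sum_{k>=0} 2^k x^(k+1) / (k+1) = sum_{m>=1} 2^(m-1) x^m / m.
For m = 6: 2^5/6 = 32/6 = 16/3.

16/3


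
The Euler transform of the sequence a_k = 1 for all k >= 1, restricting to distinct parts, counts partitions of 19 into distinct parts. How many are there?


Partitions of 19 into distinct parts can be computed via generating function.
Product (1+x)(1+x^2)(1+x^3)...
The coefficient of x^19 = 54

54


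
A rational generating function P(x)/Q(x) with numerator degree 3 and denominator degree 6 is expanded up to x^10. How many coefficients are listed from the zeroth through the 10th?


Expanding up to x^10 gives the coefficients for x^0, x^1, ..., x^10.
That is 10 + 1 = 11 coefficients in total.

11


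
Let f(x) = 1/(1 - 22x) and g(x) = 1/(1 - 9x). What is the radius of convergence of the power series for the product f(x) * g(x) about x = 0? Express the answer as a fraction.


The radius of 1/(1 - 22x) is 1/22 (nearest singularity at x = 1/22), and the radius of 1/(1 - 9x) is 1/9.
The product f(x)*g(x) = 1/((1 - 22x)(1 - 9x)) has singularities at both 1/22 and 1/9, so its radius of convergence is the distance to the nearest one:
min(1/22, 1/9) = 1/22.

1/22


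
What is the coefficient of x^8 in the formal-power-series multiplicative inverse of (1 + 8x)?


The inverse is 1/(1 + 8x). Apply the geometric identity 1/(1 - y) = sum_{k>=0} y^k with y = -8x:
1/(1 + 8x) = sum_{k>=0} (-8)^k x^k.
So the coefficient of x^8 is (-8)^8 = 16777216.

16777216


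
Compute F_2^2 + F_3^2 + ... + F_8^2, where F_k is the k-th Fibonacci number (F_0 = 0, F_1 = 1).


There is a standard identity sum_{k=0}^{N} F_k^2 = F_N * F_{N+1} (proved inductively from the telescoping relation F_k^2 = F_k F_{k+1} - F_{k-1} F_k). Then
sum_{k=2}^{8} F_k^2 = F_8 F_9 - F_1 F_2.
Computing: F_8 = 21, F_9 = 34, F_1 = 1, F_2 = 1.
Sum = 21 * 34 - 1 * 1 = 713.

713


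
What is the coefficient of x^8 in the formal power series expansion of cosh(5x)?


The Maclaurin series is cosh(t) = sum_{m>=0} t^(2m) / (2m)!, so substituting t = 5x, only even powers of x are nonzero, with coefficient of x^(2m) equal to 5^(2m) / (2m)!.
For x^8 the coefficient is 5^8/8! = 390625/40320 = 78125/8064.

78125/8064


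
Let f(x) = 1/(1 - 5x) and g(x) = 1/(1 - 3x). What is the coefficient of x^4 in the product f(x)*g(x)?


The coefficient of x^n in f*g is the Cauchy product: sum_{k=0}^{n} a^k * b^(n-k).
With a=5, b=3, n=4:
sum_{k=0}^{4} 5^k * 3^(4-k)
= 1441

1441


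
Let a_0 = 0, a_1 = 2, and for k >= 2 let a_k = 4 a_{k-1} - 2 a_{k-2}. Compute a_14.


Iterating the recurrence forward:
a_0 = 0
a_1 = 2
a_2 = 4*2 - 2*0 = 8
a_3 = 4*8 - 2*2 = 28
a_4 = 4*28 - 2*8 = 96
a_5 = 4*96 - 2*28 = 328
a_6 = 4*328 - 2*96 = 1120
a_7 = 4*1120 - 2*328 = 3824
a_8 = 4*3824 - 2*1120 = 13056
a_9 = 4*13056 - 2*3824 = 44576
a_10 = 4*44576 - 2*13056 = 152192
a_11 = 4*152192 - 2*44576 = 519616
a_12 = 4*519616 - 2*152192 = 1774080
a_13 = 4*1774080 - 2*519616 = 6057088
a_14 = 4*6057088 - 2*1774080 = 20680192
So a_14 = 20680192.

20680192


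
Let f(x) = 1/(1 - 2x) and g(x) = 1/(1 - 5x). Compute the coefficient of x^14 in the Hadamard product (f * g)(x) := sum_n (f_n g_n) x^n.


f has coefficients f_k = 2^k and g has coefficients g_k = 5^k, so the Hadamard product has coefficient (f*g)_k = 2^k * 5^k = 10^k.
For k = 14: 10^14 = 100000000000000.

100000000000000


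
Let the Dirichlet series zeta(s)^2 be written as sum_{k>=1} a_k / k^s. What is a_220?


The Dirichlet convolution of the constant function 1 with itself gives (1 * 1)(k) = sum_{d | k} 1 = d(k), the number of positive divisors of k.
Since zeta(s) = sum_{k>=1} 1/k^s, we have zeta(s)^2 = sum_{k>=1} d(k)/k^s, so a_k = d(k).
For k = 220: the divisors are 1, 2, 4, 5, 10, 11, 20, 22, 44, 55, 110, 220.
Count = 12.

12


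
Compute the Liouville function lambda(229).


The Liouville function is lambda(k) = (-1)^Omega(k), where Omega(k) counts the prime factors of k with multiplicity.
Factoring: 229 = 229, so Omega(229) = 1.
lambda(229) = (-1)^1 = -1.

-1


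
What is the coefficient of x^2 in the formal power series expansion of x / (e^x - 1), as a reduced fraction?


The exponential generating function for Bernoulli numbers is
x / (e^x - 1) = sum_{k>=0} B_k x^k / k!.
So the coefficient of x^2 in x / (e^x - 1) is B_2 / 2!.
Computing: B_2 = 1/6, 2! = 2, giving
1/6 / 2 = 1/12.

1/12


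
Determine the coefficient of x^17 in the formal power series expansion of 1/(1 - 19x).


The geometric series identity gives 1/(1 - c x) = sum_{k>=0} c^k x^k, so the coefficient of x^k is c^k.
Here c = 19 and k = 17.
Computing: 19^17 = 5480386857784802185939

5480386857784802185939


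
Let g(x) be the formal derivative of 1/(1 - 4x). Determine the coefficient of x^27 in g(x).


Differentiate termwise: d/dx sum_{k>=0} 4^k x^k = sum_{k>=1} k 4^k x^(k-1) = sum_{j>=0} (j+1) 4^(j+1) x^j.
Equivalently, d/dx [1/(1 - 4x)] = 4/(1 - 4x)^2.
For j = 27: 28 * 4^28 = 28 * 72057594037927936 = 2017612633061982208.

2017612633061982208


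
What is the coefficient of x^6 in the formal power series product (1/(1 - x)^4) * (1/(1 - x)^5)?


Combine the factors: (1/(1 - x)^4) * (1/(1 - x)^5) = 1/(1 - x)^9.
Then use 1/(1 - x)^r = sum_{k>=0} C(k + r - 1, r - 1) x^k with r = 9 and k = 6:
C(14, 8) = 3003.

3003


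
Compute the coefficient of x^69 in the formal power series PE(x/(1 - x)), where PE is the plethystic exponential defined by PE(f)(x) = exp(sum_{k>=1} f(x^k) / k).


For f(x) = x/(1 - x) we have
sum_{k>=1} f(x^k) / k = sum_{k>=1} (1/k) * x^k / (1 - x^k) = sum_{k, m >= 1} x^(k m) / k,
which after exponentiating simplifies to
PE(x/(1 - x)) = prod_{k>=1} 1 / (1 - x^k).
This is the generating function for the partition function p(n), so the coefficient of x^69 is p(69).
Computing p(69) by dynamic programming over parts 1, 2, ..., 69: p(69) = 3554345.

3554345


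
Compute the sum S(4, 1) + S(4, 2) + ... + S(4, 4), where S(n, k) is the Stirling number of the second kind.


By definition, S(n, k) counts partitions of an n-set into exactly k nonempty blocks.
Computing row n = 4 for k = 1..4:
S(4, k): 1, 7, 6, 1
Sum = 15. (This equals Bell_4 since the sum runs over all k.)

15


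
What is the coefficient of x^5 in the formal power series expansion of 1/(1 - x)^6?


The expansion 1/(1 - x)^r = sum_{k>=0} C(k + r - 1, r - 1) x^k follows from the multiset / negative-binomial theorem (or from repeated differentiation of the geometric series).
For r = 6 and k = 5:
C(10, 5) = 3628800 / (120 * 120) = 252.

252


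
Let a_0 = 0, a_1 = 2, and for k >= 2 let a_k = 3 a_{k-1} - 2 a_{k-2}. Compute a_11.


Iterating the recurrence forward:
a_0 = 0
a_1 = 2
a_2 = 3*2 - 2*0 = 6
a_3 = 3*6 - 2*2 = 14
a_4 = 3*14 - 2*6 = 30
a_5 = 3*30 - 2*14 = 62
a_6 = 3*62 - 2*30 = 126
a_7 = 3*126 - 2*62 = 254
a_8 = 3*254 - 2*126 = 510
a_9 = 3*510 - 2*254 = 1022
a_10 = 3*1022 - 2*510 = 2046
a_11 = 3*2046 - 2*1022 = 4094
So a_11 = 4094.

4094


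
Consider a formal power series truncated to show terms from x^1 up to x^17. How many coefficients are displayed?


From x^1 to x^17 inclusive, the count is 17 - 1 + 1 = 17.

17


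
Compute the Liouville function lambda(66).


The Liouville function is lambda(k) = (-1)^Omega(k), where Omega(k) counts the prime factors of k with multiplicity.
Factoring: 66 = 2 * 3 * 11, so Omega(66) = 3.
lambda(66) = (-1)^3 = -1.

-1


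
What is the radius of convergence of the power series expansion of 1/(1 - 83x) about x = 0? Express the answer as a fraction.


Expanding 1/(1 - 83x) = sum_{k>=0} 83^k x^k, the series converges when |83x| < 1, i.e., |x| < 1/83.
So the radius of convergence is 1/83 = 1/83.

1/83


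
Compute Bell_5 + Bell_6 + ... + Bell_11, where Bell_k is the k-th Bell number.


Recall Bell_k counts set partitions of a k-set (with Bell_0 = 1 by convention).
Bell_5 through Bell_11: 52, 203, 877, 4140, 21147, 115975, 678570
Sum = 52 + 203 + 877 + 4140 + 21147 + 115975 + 678570 = 820964.

820964


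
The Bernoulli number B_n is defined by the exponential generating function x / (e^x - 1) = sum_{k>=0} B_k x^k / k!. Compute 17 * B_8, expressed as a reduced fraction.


Bernoulli numbers can also be computed recursively via B_0 = 1 and sum_{j=0}^{m} C(m+1, j) B_j = 0 for m >= 1. Odd-index Bernoulli numbers vanish for k >= 3.
Computing B_8 = -1/30, so 17 * B_8 = 17 * -1/30 = -17/30.

-17/30


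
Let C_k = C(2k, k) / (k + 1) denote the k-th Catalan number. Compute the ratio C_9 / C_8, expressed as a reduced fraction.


Using C_k = (2k)! / (k! (k+1)!), the ratio C_{k+1}/C_k simplifies to
C_{k+1}/C_k = [(2k+2)! / ((k+1)! (k+2)!)] * [k! (k+1)! / (2k)!]
 = (2k+2)(2k+1) / ((k+1)(k+2)) = 2(2k+1) / (k+2).
For k = 8: 2(2*8 + 1) / (8 + 2) = 34/10 = 17/5.

17/5


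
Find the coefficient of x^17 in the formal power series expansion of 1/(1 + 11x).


Write 1/(1 + c x) = 1/(1 - (-c) x) and apply the geometric-series identity
1/(1 - y) = sum_{k>=0} y^k to get 1/(1 + c x) = sum_{k>=0} (-c)^k x^k.
So the coefficient of x^k is (-c)^k = (-1)^k * c^k.
Here c = 11 and k = 17:
(-11)^17 = -1 * 505447028499293771 = -505447028499293771

-505447028499293771


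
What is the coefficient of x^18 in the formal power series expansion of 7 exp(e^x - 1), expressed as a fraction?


exp(e^x - 1) is the exponential generating function for the Bell numbers Bell_k: exp(e^x - 1) = sum_{k>=0} Bell_k x^k / k!.
So the coefficient of x^18 in 7 exp(e^x - 1) is 7 Bell_18 / 18!.
Computing: Bell_18 = 682076806159 and 18! = 6402373705728000, giving
7 * 682076806159/6402373705728000 = 97439543737/130660687872000.

97439543737/130660687872000


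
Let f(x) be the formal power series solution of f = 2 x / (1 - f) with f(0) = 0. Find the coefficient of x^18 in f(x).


Apply Lagrange inversion: f = 2 x * phi(f) with phi(t) = 1/(1 - t), so
[x^n] f = 2^n * (1/n) [t^(n-1)] phi(t)^n = 2^n * (1/n) [t^(n-1)] (1 - t)^(-n) = 2^n * (1/n) C(2n - 2, n - 1) = 2^n * C_{n-1}.
For n = 18: C_17 = C(34, 17) / 18 = 2333606220/18 = 129644790.
With the 2^18 = 262144 factor, the coefficient is 262144 * 129644790 = 33985603829760.

33985603829760


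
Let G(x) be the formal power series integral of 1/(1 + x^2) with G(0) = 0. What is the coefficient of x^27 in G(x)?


1/(1 + x^2) = sum_{j>=0} (-1)^j x^(2j). Integrating termwise with G(0) = 0:
G(x) = sum_{j>=0} (-1)^j x^(2j+1) / (2j+1) = arctan(x).
Only odd powers are nonzero. For x^27 write 27 = 2*13 + 1, giving
(-1)^13 / 27 = -1/27 = -1/27.

-1/27


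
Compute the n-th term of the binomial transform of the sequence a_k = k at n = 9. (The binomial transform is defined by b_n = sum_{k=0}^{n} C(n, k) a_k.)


With a_k = k, b_n = sum_{k=0}^{n} C(n, k) k. Using k * C(n, k) = n * C(n-1, k-1) gives b_n = n * sum_{k>=1} C(n-1, k-1) = n * 2^(n-1).
For n = 9: 9 * 2^8 = 9 * 256 = 2304.

2304


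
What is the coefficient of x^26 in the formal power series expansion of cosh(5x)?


The Maclaurin series is cosh(t) = sum_{m>=0} t^(2m) / (2m)!, so substituting t = 5x, only even powers of x are nonzero, with coefficient of x^(2m) equal to 5^(2m) / (2m)!.
For x^26 the coefficient is 5^26/26! = 1490116119384765625/403291461126605635584000000 = 95367431640625/25810653512102760677376.

95367431640625/25810653512102760677376


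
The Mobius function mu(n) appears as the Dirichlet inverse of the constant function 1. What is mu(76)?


76 has a squared prime factor, so mu(76) = 0.
Factorization reveals a repeated prime.

0


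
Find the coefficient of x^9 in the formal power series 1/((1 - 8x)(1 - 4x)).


By partial fractions or Cauchy convolution:
The coefficient equals sum_{k=0}^{9} 8^k * 4^(9-k).
= 268173312

268173312


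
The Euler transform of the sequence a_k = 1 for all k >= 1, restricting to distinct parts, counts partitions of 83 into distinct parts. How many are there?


Partitions of 83 into distinct parts can be computed via generating function.
Product (1+x)(1+x^2)(1+x^3)...
The coefficient of x^83 = 101698

101698


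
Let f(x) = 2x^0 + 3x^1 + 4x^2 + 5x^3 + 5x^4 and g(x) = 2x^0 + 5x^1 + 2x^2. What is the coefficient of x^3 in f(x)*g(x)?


Cauchy product at x^3:
3*2 + 4*5 + 5*2
= 36

36


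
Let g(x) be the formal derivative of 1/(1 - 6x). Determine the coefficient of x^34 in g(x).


Differentiate termwise: d/dx sum_{k>=0} 6^k x^k = sum_{k>=1} k 6^k x^(k-1) = sum_{j>=0} (j+1) 6^(j+1) x^j.
Equivalently, d/dx [1/(1 - 6x)] = 6/(1 - 6x)^2.
For j = 34: 35 * 6^35 = 35 * 1719070799748422591028658176 = 60167477991194790686003036160.

60167477991194790686003036160


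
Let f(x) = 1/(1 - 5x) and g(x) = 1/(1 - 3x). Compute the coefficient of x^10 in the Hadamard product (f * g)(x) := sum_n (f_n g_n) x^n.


f has coefficients f_k = 5^k and g has coefficients g_k = 3^k, so the Hadamard product has coefficient (f*g)_k = 5^k * 3^k = 15^k.
For k = 10: 15^10 = 576650390625.

576650390625


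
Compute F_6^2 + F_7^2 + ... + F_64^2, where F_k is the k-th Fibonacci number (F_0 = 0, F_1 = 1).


There is a standard identity sum_{k=0}^{N} F_k^2 = F_N * F_{N+1} (proved inductively from the telescoping relation F_k^2 = F_k F_{k+1} - F_{k-1} F_k). Then
sum_{k=6}^{64} F_k^2 = F_64 F_65 - F_5 F_6.
Computing: F_64 = 10610209857723, F_65 = 17167680177565, F_5 = 5, F_6 = 8.
Sum = 10610209857723 * 17167680177565 - 5 * 8 = 182152689454235906026584455.

182152689454235906026584455


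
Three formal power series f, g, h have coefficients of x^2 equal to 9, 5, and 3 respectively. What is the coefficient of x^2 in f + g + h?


Series addition is componentwise:
9 + 5 + 3
= 17

17


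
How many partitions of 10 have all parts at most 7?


Using the generating function (1-x)^(-1)(1-x^2)^(-1)...(1-x^7)^(-1),
the coefficient of x^10 counts these restricted partitions.
Result = 38

38


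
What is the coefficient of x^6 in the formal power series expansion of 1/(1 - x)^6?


The expansion 1/(1 - x)^r = sum_{k>=0} C(k + r - 1, r - 1) x^k follows from the multiset / negative-binomial theorem (or from repeated differentiation of the geometric series).
For r = 6 and k = 6:
C(11, 5) = 39916800 / (120 * 720) = 462.

462


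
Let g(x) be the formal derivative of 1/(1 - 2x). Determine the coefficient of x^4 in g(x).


Differentiate termwise: d/dx sum_{k>=0} 2^k x^k = sum_{k>=1} k 2^k x^(k-1) = sum_{j>=0} (j+1) 2^(j+1) x^j.
Equivalently, d/dx [1/(1 - 2x)] = 2/(1 - 2x)^2.
For j = 4: 5 * 2^5 = 5 * 32 = 160.

160


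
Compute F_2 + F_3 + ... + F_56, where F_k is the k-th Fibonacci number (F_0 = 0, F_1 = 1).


Use the identity sum_{k=0}^{N} F_k = F_{N+2} - 1 (which follows from F_{k+2} - F_{k+1} = F_k). Then
sum_{k=2}^{56} F_k = (F_{58} - 1) - (F_{3} - 1) = F_{58} - F_{3}.
Computing: F_{58} = 591286729879, F_{3} = 2, so
Sum = 591286729879 - 2 = 591286729877.

591286729877


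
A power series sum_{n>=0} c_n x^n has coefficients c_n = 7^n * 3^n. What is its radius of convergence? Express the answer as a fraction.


By the root test (Cauchy-Hadamard), the radius is R = 1 / limsup_n |c_n|^(1/n).
Here |c_n|^(1/n) = (7^n * 3^n)^(1/n) = 7 * 3 = 21 for all n.
So R = 1/21 = 1/21.

1/21


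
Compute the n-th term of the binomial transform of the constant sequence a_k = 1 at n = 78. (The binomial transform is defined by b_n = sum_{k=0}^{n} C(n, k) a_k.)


With a_k = 1 for all k, b_n = sum_{k=0}^{n} C(n, k) = 2^n by the binomial theorem.
For n = 78: 2^78 = 302231454903657293676544.

302231454903657293676544


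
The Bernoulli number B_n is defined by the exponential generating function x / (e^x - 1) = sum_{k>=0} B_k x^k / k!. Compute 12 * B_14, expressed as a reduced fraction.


Bernoulli numbers can also be computed recursively via B_0 = 1 and sum_{j=0}^{m} C(m+1, j) B_j = 0 for m >= 1. Odd-index Bernoulli numbers vanish for k >= 3.
Computing B_14 = 7/6, so 12 * B_14 = 12 * 7/6 = 14.

14


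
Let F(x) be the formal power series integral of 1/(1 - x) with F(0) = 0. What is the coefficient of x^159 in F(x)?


1/(1 - x) = sum_{k>=0} x^k. Integrating termwise and using F(0) = 0 gives
F(x) = sum_{k>=0} x^(k+1) / (k+1) = sum_{m>=1} x^m / m = -ln(1 - x).
So the coefficient of x^159 is 1/159 = 1/159.

1/159


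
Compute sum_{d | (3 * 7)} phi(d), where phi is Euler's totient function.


First, 3 * 7 = 21. One classical identity is sum_{d | n} phi(d) = n (each k in [1, n] has a unique gcd with n, and among the k's with gcd(k, n) = n/d there are phi(d) of them). So the sum equals 21. We also verify directly:
Divisors of 21: 1, 3, 7, 21.
phi values: 1, 2, 6, 12.
Sum = 21.

21


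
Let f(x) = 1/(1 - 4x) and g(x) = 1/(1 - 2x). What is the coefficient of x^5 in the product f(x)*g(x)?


The coefficient of x^n in f*g is the Cauchy product: sum_{k=0}^{n} a^k * b^(n-k).
With a=4, b=2, n=5:
sum_{k=0}^{5} 4^k * 2^(5-k)
= 2016

2016


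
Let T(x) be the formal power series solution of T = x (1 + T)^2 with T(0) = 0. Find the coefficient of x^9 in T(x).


Apply the Lagrange inversion formula: if T = x * phi(T) with phi(t) = (1 + t)^2, then [x^n] T = (1/n) [t^(n-1)] phi(t)^n = (1/n) [t^(n-1)] (1 + t)^(2n) = (1/n) C(2n, n-1).
Using the identity C(2n, n-1) = C(2n, n) * n / (n+1), the unscaled factor equals C(2n, n) / (n+1) = C_n, the n-th Catalan number.
For n = 9: C_9 = C(18, 9) / 10 = 48620/10 = 4862 = 4862.

4862


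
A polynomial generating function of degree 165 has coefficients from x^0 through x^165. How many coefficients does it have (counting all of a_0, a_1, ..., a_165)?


A polynomial of degree 165 takes the form a_0 + a_1 x + ... + a_165 x^165.
The number of coefficients is 165 + 1 = 166.

166


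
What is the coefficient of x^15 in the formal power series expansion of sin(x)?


The Maclaurin series is sin(t) = sum_{k>=0} (-1)^k t^(2k+1) / (2k+1)!, so substituting t = x, only odd powers of x are nonzero, with coefficient of x^(2k+1) equal to (-1)^k / (2k+1)!.
Write 15 = 2*7 + 1, giving the coefficient (-1)^7 / 15! = -1/1307674368000 = -1/1307674368000.

-1/1307674368000


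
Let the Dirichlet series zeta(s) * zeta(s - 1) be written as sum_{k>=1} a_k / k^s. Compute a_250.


Convolution gives a_k = sum_{d | k} d * 1 = sum_{d | k} d = sigma(k), the sum of positive divisors of k.
For k = 250, the divisors are 1, 2, 5, 10, 25, 50, 125, 250, so
sigma(250) = 1 + 2 + 5 + 10 + 25 + 50 + 125 + 250 = 468.

468


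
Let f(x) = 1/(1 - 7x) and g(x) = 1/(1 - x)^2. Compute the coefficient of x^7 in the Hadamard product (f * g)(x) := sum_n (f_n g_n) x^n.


f has coefficients f_k = 7^k. For g = 1/(1 - x)^2 the coefficient is g_k = C(k + 1, 1) = k + 1. The Hadamard coefficient is (f * g)_k = 7^k * (k + 1).
For k = 7: 7^7 * 8 = 823543 * 8 = 6588344.

6588344


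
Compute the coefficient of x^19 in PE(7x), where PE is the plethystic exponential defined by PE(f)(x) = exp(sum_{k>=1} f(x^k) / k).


With f(x) = 7x, the exponent is sum_{k>=1} 7 x^k / k = 7 * (-ln(1 - x)). Exponentiating:
PE(7x) = exp(-7 ln(1 - x)) = 1/(1 - x)^7.
By the negative binomial expansion, [x^n] 1/(1 - x)^7 = C(n + 6, 6).
For n = 19: C(25, 6) = 177100.

177100


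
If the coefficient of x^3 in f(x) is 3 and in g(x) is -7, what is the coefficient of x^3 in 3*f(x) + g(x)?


Scalar multiplication scales coefficients: 3 * 3 = 9.
Then add the g coefficient: 9 + -7
= 2

2


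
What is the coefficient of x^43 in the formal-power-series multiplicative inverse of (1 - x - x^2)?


Let the inverse be f(x) = sum_{k>=0} a_k x^k. From f(x) * (1 - x - x^2) = 1 and matching coefficients:
 x^0: a_0 = 1.
 x^1: a_1 - a_0 = 0, so a_1 = 1.
 x^k (k >= 2): a_k - a_{k-1} - a_{k-2} = 0, i.e. a_k = a_{k-1} + a_{k-2}.
This is the Fibonacci-type recurrence shifted so that a_0 = a_1 = 1.
Iterating: a_0=1, a_1=1, a_2=2, a_3=3, a_4=5, a_5=8, a_6=13, a_7=21, a_8=34, a_9=55, ...
a_43 = 701408733.

701408733


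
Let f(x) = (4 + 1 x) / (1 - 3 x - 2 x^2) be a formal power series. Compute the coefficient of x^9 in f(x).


Write f(x) = sum_{k>=0} a_k x^k. Multiplying both sides by 1 - 3 x - 2 x^2 gives
(1 - 3 x - 2 x^2) sum_{k>=0} a_k x^k = 4 + 1 x.
Matching coefficients:
 x^0: a_0 = 4
 x^1: a_1 - 3 a_0 = 1  =>  a_1 = 3*4 + 1 = 13
 x^k (k >= 2): a_k = 3 a_{k-1} + 2 a_{k-2}.
Iterating: a_2 = 47, a_3 = 167, a_4 = 595, a_5 = 2119, a_6 = 7547, a_7 = 26879, a_8 = 95731, a_9 = 340951.
So the coefficient of x^9 is 340951.

340951


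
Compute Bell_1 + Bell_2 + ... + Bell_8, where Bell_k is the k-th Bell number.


Recall Bell_k counts set partitions of a k-set (with Bell_0 = 1 by convention).
Bell_1 through Bell_8: 1, 2, 5, 15, 52, 203, 877, 4140
Sum = 1 + 2 + 5 + 15 + 52 + 203 + 877 + 4140 = 5295.

5295


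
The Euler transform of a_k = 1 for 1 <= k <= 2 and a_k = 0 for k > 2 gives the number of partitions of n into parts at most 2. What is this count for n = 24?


Partitions of 24 into parts at most 2:
Using generating function (1-x)^(-1)(1-x^2)^(-1),
the coefficient of x^24 = 13

13


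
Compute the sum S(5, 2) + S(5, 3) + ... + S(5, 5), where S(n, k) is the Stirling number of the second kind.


By definition, S(n, k) counts partitions of an n-set into exactly k nonempty blocks.
Computing row n = 5 for k = 2..5:
S(5, k): 15, 25, 10, 1
Sum = 51.

51
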